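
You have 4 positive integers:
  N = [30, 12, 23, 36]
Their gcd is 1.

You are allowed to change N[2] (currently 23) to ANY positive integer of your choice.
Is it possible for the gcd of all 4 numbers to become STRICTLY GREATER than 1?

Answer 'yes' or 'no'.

Current gcd = 1
gcd of all OTHER numbers (without N[2]=23): gcd([30, 12, 36]) = 6
The new gcd after any change is gcd(6, new_value).
This can be at most 6.
Since 6 > old gcd 1, the gcd CAN increase (e.g., set N[2] = 6).

Answer: yes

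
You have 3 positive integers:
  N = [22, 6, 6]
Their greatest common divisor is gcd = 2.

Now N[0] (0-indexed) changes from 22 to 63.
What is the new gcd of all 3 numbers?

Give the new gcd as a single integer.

Answer: 3

Derivation:
Numbers: [22, 6, 6], gcd = 2
Change: index 0, 22 -> 63
gcd of the OTHER numbers (without index 0): gcd([6, 6]) = 6
New gcd = gcd(g_others, new_val) = gcd(6, 63) = 3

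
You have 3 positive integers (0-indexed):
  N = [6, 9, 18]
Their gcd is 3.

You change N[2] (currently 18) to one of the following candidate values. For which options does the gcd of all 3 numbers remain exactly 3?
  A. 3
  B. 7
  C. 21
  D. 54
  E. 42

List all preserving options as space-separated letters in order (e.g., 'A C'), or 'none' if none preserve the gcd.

Old gcd = 3; gcd of others (without N[2]) = 3
New gcd for candidate v: gcd(3, v). Preserves old gcd iff gcd(3, v) = 3.
  Option A: v=3, gcd(3,3)=3 -> preserves
  Option B: v=7, gcd(3,7)=1 -> changes
  Option C: v=21, gcd(3,21)=3 -> preserves
  Option D: v=54, gcd(3,54)=3 -> preserves
  Option E: v=42, gcd(3,42)=3 -> preserves

Answer: A C D E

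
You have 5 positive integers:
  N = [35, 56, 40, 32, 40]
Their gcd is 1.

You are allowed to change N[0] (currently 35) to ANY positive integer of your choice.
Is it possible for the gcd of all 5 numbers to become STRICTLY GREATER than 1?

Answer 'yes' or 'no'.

Current gcd = 1
gcd of all OTHER numbers (without N[0]=35): gcd([56, 40, 32, 40]) = 8
The new gcd after any change is gcd(8, new_value).
This can be at most 8.
Since 8 > old gcd 1, the gcd CAN increase (e.g., set N[0] = 8).

Answer: yes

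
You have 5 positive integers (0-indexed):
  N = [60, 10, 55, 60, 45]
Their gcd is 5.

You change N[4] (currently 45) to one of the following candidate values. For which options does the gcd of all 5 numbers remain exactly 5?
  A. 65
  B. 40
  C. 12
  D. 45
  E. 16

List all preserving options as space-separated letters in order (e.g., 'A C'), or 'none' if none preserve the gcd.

Old gcd = 5; gcd of others (without N[4]) = 5
New gcd for candidate v: gcd(5, v). Preserves old gcd iff gcd(5, v) = 5.
  Option A: v=65, gcd(5,65)=5 -> preserves
  Option B: v=40, gcd(5,40)=5 -> preserves
  Option C: v=12, gcd(5,12)=1 -> changes
  Option D: v=45, gcd(5,45)=5 -> preserves
  Option E: v=16, gcd(5,16)=1 -> changes

Answer: A B D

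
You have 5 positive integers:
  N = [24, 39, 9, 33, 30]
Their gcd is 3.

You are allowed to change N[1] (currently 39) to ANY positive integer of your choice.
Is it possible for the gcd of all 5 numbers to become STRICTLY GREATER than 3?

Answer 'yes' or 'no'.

Answer: no

Derivation:
Current gcd = 3
gcd of all OTHER numbers (without N[1]=39): gcd([24, 9, 33, 30]) = 3
The new gcd after any change is gcd(3, new_value).
This can be at most 3.
Since 3 = old gcd 3, the gcd can only stay the same or decrease.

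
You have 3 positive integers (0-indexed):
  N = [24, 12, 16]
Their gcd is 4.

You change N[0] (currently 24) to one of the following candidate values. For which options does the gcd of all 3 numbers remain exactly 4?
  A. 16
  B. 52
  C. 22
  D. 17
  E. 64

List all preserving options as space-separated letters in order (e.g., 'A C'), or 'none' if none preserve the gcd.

Old gcd = 4; gcd of others (without N[0]) = 4
New gcd for candidate v: gcd(4, v). Preserves old gcd iff gcd(4, v) = 4.
  Option A: v=16, gcd(4,16)=4 -> preserves
  Option B: v=52, gcd(4,52)=4 -> preserves
  Option C: v=22, gcd(4,22)=2 -> changes
  Option D: v=17, gcd(4,17)=1 -> changes
  Option E: v=64, gcd(4,64)=4 -> preserves

Answer: A B E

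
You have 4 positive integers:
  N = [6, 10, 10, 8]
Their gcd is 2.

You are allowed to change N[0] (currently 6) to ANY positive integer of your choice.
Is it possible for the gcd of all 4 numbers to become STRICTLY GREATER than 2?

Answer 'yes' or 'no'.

Current gcd = 2
gcd of all OTHER numbers (without N[0]=6): gcd([10, 10, 8]) = 2
The new gcd after any change is gcd(2, new_value).
This can be at most 2.
Since 2 = old gcd 2, the gcd can only stay the same or decrease.

Answer: no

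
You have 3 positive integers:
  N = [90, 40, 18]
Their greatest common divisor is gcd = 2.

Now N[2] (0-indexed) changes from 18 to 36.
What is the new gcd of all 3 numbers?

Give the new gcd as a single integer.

Answer: 2

Derivation:
Numbers: [90, 40, 18], gcd = 2
Change: index 2, 18 -> 36
gcd of the OTHER numbers (without index 2): gcd([90, 40]) = 10
New gcd = gcd(g_others, new_val) = gcd(10, 36) = 2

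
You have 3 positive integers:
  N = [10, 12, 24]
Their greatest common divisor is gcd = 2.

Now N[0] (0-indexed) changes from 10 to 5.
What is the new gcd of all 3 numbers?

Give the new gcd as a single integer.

Answer: 1

Derivation:
Numbers: [10, 12, 24], gcd = 2
Change: index 0, 10 -> 5
gcd of the OTHER numbers (without index 0): gcd([12, 24]) = 12
New gcd = gcd(g_others, new_val) = gcd(12, 5) = 1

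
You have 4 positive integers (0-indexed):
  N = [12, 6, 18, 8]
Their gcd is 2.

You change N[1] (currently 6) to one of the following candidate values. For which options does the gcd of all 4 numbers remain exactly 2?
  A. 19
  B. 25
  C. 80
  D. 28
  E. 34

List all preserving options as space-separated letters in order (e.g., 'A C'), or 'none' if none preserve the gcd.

Answer: C D E

Derivation:
Old gcd = 2; gcd of others (without N[1]) = 2
New gcd for candidate v: gcd(2, v). Preserves old gcd iff gcd(2, v) = 2.
  Option A: v=19, gcd(2,19)=1 -> changes
  Option B: v=25, gcd(2,25)=1 -> changes
  Option C: v=80, gcd(2,80)=2 -> preserves
  Option D: v=28, gcd(2,28)=2 -> preserves
  Option E: v=34, gcd(2,34)=2 -> preserves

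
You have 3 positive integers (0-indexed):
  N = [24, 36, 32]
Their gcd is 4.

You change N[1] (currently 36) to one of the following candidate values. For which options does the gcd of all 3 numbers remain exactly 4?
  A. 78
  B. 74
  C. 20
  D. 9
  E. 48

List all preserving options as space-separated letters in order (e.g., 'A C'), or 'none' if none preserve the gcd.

Answer: C

Derivation:
Old gcd = 4; gcd of others (without N[1]) = 8
New gcd for candidate v: gcd(8, v). Preserves old gcd iff gcd(8, v) = 4.
  Option A: v=78, gcd(8,78)=2 -> changes
  Option B: v=74, gcd(8,74)=2 -> changes
  Option C: v=20, gcd(8,20)=4 -> preserves
  Option D: v=9, gcd(8,9)=1 -> changes
  Option E: v=48, gcd(8,48)=8 -> changes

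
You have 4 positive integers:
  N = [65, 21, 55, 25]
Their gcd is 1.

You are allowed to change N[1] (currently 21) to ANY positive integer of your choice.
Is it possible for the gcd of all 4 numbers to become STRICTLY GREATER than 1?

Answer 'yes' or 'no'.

Answer: yes

Derivation:
Current gcd = 1
gcd of all OTHER numbers (without N[1]=21): gcd([65, 55, 25]) = 5
The new gcd after any change is gcd(5, new_value).
This can be at most 5.
Since 5 > old gcd 1, the gcd CAN increase (e.g., set N[1] = 5).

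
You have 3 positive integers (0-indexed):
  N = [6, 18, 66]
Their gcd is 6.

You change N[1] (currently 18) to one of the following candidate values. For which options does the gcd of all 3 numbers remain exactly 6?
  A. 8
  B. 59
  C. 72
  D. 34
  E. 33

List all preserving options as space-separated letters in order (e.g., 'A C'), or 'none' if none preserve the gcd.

Old gcd = 6; gcd of others (without N[1]) = 6
New gcd for candidate v: gcd(6, v). Preserves old gcd iff gcd(6, v) = 6.
  Option A: v=8, gcd(6,8)=2 -> changes
  Option B: v=59, gcd(6,59)=1 -> changes
  Option C: v=72, gcd(6,72)=6 -> preserves
  Option D: v=34, gcd(6,34)=2 -> changes
  Option E: v=33, gcd(6,33)=3 -> changes

Answer: C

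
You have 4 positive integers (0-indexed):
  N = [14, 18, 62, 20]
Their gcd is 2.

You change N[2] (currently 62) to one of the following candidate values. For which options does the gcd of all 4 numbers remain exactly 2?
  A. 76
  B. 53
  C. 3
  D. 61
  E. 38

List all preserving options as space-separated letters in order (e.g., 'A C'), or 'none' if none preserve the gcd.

Answer: A E

Derivation:
Old gcd = 2; gcd of others (without N[2]) = 2
New gcd for candidate v: gcd(2, v). Preserves old gcd iff gcd(2, v) = 2.
  Option A: v=76, gcd(2,76)=2 -> preserves
  Option B: v=53, gcd(2,53)=1 -> changes
  Option C: v=3, gcd(2,3)=1 -> changes
  Option D: v=61, gcd(2,61)=1 -> changes
  Option E: v=38, gcd(2,38)=2 -> preserves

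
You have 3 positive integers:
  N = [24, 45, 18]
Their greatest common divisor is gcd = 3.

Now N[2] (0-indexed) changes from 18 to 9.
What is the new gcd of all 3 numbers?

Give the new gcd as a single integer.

Numbers: [24, 45, 18], gcd = 3
Change: index 2, 18 -> 9
gcd of the OTHER numbers (without index 2): gcd([24, 45]) = 3
New gcd = gcd(g_others, new_val) = gcd(3, 9) = 3

Answer: 3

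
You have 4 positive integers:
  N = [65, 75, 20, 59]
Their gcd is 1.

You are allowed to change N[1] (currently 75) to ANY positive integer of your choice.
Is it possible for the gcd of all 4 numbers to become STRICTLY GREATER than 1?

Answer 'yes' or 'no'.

Current gcd = 1
gcd of all OTHER numbers (without N[1]=75): gcd([65, 20, 59]) = 1
The new gcd after any change is gcd(1, new_value).
This can be at most 1.
Since 1 = old gcd 1, the gcd can only stay the same or decrease.

Answer: no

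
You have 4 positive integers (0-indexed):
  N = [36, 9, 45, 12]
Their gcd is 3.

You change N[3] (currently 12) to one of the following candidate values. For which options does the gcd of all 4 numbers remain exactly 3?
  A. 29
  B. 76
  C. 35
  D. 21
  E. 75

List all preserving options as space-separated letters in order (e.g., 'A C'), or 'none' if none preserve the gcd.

Old gcd = 3; gcd of others (without N[3]) = 9
New gcd for candidate v: gcd(9, v). Preserves old gcd iff gcd(9, v) = 3.
  Option A: v=29, gcd(9,29)=1 -> changes
  Option B: v=76, gcd(9,76)=1 -> changes
  Option C: v=35, gcd(9,35)=1 -> changes
  Option D: v=21, gcd(9,21)=3 -> preserves
  Option E: v=75, gcd(9,75)=3 -> preserves

Answer: D E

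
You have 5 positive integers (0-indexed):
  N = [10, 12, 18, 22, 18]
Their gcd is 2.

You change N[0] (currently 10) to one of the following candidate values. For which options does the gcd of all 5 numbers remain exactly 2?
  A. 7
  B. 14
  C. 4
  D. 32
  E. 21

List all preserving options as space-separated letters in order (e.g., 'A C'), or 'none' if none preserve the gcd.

Old gcd = 2; gcd of others (without N[0]) = 2
New gcd for candidate v: gcd(2, v). Preserves old gcd iff gcd(2, v) = 2.
  Option A: v=7, gcd(2,7)=1 -> changes
  Option B: v=14, gcd(2,14)=2 -> preserves
  Option C: v=4, gcd(2,4)=2 -> preserves
  Option D: v=32, gcd(2,32)=2 -> preserves
  Option E: v=21, gcd(2,21)=1 -> changes

Answer: B C D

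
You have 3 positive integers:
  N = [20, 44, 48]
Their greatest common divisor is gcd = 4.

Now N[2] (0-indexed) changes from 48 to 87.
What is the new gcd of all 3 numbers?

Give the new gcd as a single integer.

Numbers: [20, 44, 48], gcd = 4
Change: index 2, 48 -> 87
gcd of the OTHER numbers (without index 2): gcd([20, 44]) = 4
New gcd = gcd(g_others, new_val) = gcd(4, 87) = 1

Answer: 1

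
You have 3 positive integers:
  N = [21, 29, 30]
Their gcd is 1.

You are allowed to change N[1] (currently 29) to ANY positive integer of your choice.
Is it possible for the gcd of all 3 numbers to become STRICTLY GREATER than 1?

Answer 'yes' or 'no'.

Answer: yes

Derivation:
Current gcd = 1
gcd of all OTHER numbers (without N[1]=29): gcd([21, 30]) = 3
The new gcd after any change is gcd(3, new_value).
This can be at most 3.
Since 3 > old gcd 1, the gcd CAN increase (e.g., set N[1] = 3).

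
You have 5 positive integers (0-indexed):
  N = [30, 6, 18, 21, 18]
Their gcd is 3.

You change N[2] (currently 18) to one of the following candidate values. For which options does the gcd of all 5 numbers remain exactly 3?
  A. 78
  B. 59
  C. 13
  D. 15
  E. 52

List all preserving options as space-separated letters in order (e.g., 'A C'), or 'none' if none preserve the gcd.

Answer: A D

Derivation:
Old gcd = 3; gcd of others (without N[2]) = 3
New gcd for candidate v: gcd(3, v). Preserves old gcd iff gcd(3, v) = 3.
  Option A: v=78, gcd(3,78)=3 -> preserves
  Option B: v=59, gcd(3,59)=1 -> changes
  Option C: v=13, gcd(3,13)=1 -> changes
  Option D: v=15, gcd(3,15)=3 -> preserves
  Option E: v=52, gcd(3,52)=1 -> changes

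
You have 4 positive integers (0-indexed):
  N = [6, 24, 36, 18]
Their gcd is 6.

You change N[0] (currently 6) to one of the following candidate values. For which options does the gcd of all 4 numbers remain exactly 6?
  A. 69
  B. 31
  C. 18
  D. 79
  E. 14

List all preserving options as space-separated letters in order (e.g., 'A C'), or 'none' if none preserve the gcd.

Old gcd = 6; gcd of others (without N[0]) = 6
New gcd for candidate v: gcd(6, v). Preserves old gcd iff gcd(6, v) = 6.
  Option A: v=69, gcd(6,69)=3 -> changes
  Option B: v=31, gcd(6,31)=1 -> changes
  Option C: v=18, gcd(6,18)=6 -> preserves
  Option D: v=79, gcd(6,79)=1 -> changes
  Option E: v=14, gcd(6,14)=2 -> changes

Answer: C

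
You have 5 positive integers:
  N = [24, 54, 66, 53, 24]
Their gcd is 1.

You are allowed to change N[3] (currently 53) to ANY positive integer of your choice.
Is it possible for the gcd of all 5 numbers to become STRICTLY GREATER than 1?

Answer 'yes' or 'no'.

Answer: yes

Derivation:
Current gcd = 1
gcd of all OTHER numbers (without N[3]=53): gcd([24, 54, 66, 24]) = 6
The new gcd after any change is gcd(6, new_value).
This can be at most 6.
Since 6 > old gcd 1, the gcd CAN increase (e.g., set N[3] = 6).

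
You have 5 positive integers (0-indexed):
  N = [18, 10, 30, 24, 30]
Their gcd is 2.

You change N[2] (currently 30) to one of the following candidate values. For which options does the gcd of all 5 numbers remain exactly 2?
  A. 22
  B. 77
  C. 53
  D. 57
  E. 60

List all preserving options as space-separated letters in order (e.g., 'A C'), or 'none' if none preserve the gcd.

Old gcd = 2; gcd of others (without N[2]) = 2
New gcd for candidate v: gcd(2, v). Preserves old gcd iff gcd(2, v) = 2.
  Option A: v=22, gcd(2,22)=2 -> preserves
  Option B: v=77, gcd(2,77)=1 -> changes
  Option C: v=53, gcd(2,53)=1 -> changes
  Option D: v=57, gcd(2,57)=1 -> changes
  Option E: v=60, gcd(2,60)=2 -> preserves

Answer: A E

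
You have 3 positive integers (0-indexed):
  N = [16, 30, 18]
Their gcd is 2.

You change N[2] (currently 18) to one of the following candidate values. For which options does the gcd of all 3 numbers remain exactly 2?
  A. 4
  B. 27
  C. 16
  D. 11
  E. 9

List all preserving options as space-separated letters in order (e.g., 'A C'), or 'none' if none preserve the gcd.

Answer: A C

Derivation:
Old gcd = 2; gcd of others (without N[2]) = 2
New gcd for candidate v: gcd(2, v). Preserves old gcd iff gcd(2, v) = 2.
  Option A: v=4, gcd(2,4)=2 -> preserves
  Option B: v=27, gcd(2,27)=1 -> changes
  Option C: v=16, gcd(2,16)=2 -> preserves
  Option D: v=11, gcd(2,11)=1 -> changes
  Option E: v=9, gcd(2,9)=1 -> changes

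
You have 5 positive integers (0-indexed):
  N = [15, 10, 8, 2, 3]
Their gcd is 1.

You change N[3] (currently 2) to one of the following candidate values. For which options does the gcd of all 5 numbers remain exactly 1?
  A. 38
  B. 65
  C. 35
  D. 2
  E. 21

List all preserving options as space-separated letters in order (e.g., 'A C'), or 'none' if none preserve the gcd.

Answer: A B C D E

Derivation:
Old gcd = 1; gcd of others (without N[3]) = 1
New gcd for candidate v: gcd(1, v). Preserves old gcd iff gcd(1, v) = 1.
  Option A: v=38, gcd(1,38)=1 -> preserves
  Option B: v=65, gcd(1,65)=1 -> preserves
  Option C: v=35, gcd(1,35)=1 -> preserves
  Option D: v=2, gcd(1,2)=1 -> preserves
  Option E: v=21, gcd(1,21)=1 -> preserves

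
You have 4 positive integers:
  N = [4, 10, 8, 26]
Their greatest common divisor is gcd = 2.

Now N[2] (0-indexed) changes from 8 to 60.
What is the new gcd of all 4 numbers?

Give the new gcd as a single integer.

Numbers: [4, 10, 8, 26], gcd = 2
Change: index 2, 8 -> 60
gcd of the OTHER numbers (without index 2): gcd([4, 10, 26]) = 2
New gcd = gcd(g_others, new_val) = gcd(2, 60) = 2

Answer: 2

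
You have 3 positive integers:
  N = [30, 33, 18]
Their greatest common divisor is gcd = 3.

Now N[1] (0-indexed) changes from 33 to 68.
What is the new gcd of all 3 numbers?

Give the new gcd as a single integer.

Numbers: [30, 33, 18], gcd = 3
Change: index 1, 33 -> 68
gcd of the OTHER numbers (without index 1): gcd([30, 18]) = 6
New gcd = gcd(g_others, new_val) = gcd(6, 68) = 2

Answer: 2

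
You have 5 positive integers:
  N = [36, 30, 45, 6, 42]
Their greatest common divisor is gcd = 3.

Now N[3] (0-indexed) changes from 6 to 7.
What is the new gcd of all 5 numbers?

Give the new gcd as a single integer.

Answer: 1

Derivation:
Numbers: [36, 30, 45, 6, 42], gcd = 3
Change: index 3, 6 -> 7
gcd of the OTHER numbers (without index 3): gcd([36, 30, 45, 42]) = 3
New gcd = gcd(g_others, new_val) = gcd(3, 7) = 1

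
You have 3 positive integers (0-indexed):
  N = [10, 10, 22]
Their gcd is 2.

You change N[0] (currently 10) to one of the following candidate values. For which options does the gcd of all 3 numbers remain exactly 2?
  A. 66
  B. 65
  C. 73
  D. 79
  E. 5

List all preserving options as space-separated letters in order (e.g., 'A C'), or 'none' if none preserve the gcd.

Old gcd = 2; gcd of others (without N[0]) = 2
New gcd for candidate v: gcd(2, v). Preserves old gcd iff gcd(2, v) = 2.
  Option A: v=66, gcd(2,66)=2 -> preserves
  Option B: v=65, gcd(2,65)=1 -> changes
  Option C: v=73, gcd(2,73)=1 -> changes
  Option D: v=79, gcd(2,79)=1 -> changes
  Option E: v=5, gcd(2,5)=1 -> changes

Answer: A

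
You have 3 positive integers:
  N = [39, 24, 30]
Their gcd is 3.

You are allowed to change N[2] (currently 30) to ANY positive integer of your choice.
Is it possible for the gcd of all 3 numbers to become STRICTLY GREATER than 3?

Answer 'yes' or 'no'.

Current gcd = 3
gcd of all OTHER numbers (without N[2]=30): gcd([39, 24]) = 3
The new gcd after any change is gcd(3, new_value).
This can be at most 3.
Since 3 = old gcd 3, the gcd can only stay the same or decrease.

Answer: no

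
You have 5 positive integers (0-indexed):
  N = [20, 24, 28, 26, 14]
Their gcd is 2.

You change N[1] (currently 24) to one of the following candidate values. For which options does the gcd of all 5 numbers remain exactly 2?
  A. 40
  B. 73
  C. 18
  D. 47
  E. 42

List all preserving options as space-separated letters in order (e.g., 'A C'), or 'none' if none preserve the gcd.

Answer: A C E

Derivation:
Old gcd = 2; gcd of others (without N[1]) = 2
New gcd for candidate v: gcd(2, v). Preserves old gcd iff gcd(2, v) = 2.
  Option A: v=40, gcd(2,40)=2 -> preserves
  Option B: v=73, gcd(2,73)=1 -> changes
  Option C: v=18, gcd(2,18)=2 -> preserves
  Option D: v=47, gcd(2,47)=1 -> changes
  Option E: v=42, gcd(2,42)=2 -> preserves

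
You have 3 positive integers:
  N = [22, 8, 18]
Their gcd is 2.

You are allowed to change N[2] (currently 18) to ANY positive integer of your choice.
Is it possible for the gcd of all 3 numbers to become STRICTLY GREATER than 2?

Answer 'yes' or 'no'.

Answer: no

Derivation:
Current gcd = 2
gcd of all OTHER numbers (without N[2]=18): gcd([22, 8]) = 2
The new gcd after any change is gcd(2, new_value).
This can be at most 2.
Since 2 = old gcd 2, the gcd can only stay the same or decrease.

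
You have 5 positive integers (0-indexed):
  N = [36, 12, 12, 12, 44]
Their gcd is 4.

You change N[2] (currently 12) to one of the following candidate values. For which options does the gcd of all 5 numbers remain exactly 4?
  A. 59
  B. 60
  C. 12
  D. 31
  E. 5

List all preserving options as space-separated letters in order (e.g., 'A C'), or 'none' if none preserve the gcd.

Old gcd = 4; gcd of others (without N[2]) = 4
New gcd for candidate v: gcd(4, v). Preserves old gcd iff gcd(4, v) = 4.
  Option A: v=59, gcd(4,59)=1 -> changes
  Option B: v=60, gcd(4,60)=4 -> preserves
  Option C: v=12, gcd(4,12)=4 -> preserves
  Option D: v=31, gcd(4,31)=1 -> changes
  Option E: v=5, gcd(4,5)=1 -> changes

Answer: B C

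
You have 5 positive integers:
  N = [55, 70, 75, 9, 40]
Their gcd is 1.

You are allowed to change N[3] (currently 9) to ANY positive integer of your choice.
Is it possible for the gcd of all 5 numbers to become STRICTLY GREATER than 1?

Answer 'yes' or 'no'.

Current gcd = 1
gcd of all OTHER numbers (without N[3]=9): gcd([55, 70, 75, 40]) = 5
The new gcd after any change is gcd(5, new_value).
This can be at most 5.
Since 5 > old gcd 1, the gcd CAN increase (e.g., set N[3] = 5).

Answer: yes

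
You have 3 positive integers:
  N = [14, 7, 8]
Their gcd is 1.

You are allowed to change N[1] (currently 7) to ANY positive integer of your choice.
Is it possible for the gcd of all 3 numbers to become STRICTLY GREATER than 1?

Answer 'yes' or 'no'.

Answer: yes

Derivation:
Current gcd = 1
gcd of all OTHER numbers (without N[1]=7): gcd([14, 8]) = 2
The new gcd after any change is gcd(2, new_value).
This can be at most 2.
Since 2 > old gcd 1, the gcd CAN increase (e.g., set N[1] = 2).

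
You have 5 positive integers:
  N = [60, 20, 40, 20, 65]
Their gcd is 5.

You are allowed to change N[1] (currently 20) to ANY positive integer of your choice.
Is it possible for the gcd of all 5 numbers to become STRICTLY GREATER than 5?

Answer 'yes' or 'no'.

Current gcd = 5
gcd of all OTHER numbers (without N[1]=20): gcd([60, 40, 20, 65]) = 5
The new gcd after any change is gcd(5, new_value).
This can be at most 5.
Since 5 = old gcd 5, the gcd can only stay the same or decrease.

Answer: no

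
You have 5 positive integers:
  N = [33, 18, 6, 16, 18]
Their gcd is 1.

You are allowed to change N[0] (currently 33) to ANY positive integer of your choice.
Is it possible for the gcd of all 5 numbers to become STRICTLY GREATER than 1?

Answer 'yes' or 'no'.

Answer: yes

Derivation:
Current gcd = 1
gcd of all OTHER numbers (without N[0]=33): gcd([18, 6, 16, 18]) = 2
The new gcd after any change is gcd(2, new_value).
This can be at most 2.
Since 2 > old gcd 1, the gcd CAN increase (e.g., set N[0] = 2).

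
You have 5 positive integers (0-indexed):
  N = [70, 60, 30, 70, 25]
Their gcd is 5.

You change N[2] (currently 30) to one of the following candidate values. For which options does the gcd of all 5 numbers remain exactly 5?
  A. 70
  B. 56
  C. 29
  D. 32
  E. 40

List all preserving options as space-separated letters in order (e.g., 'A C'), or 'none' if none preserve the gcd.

Old gcd = 5; gcd of others (without N[2]) = 5
New gcd for candidate v: gcd(5, v). Preserves old gcd iff gcd(5, v) = 5.
  Option A: v=70, gcd(5,70)=5 -> preserves
  Option B: v=56, gcd(5,56)=1 -> changes
  Option C: v=29, gcd(5,29)=1 -> changes
  Option D: v=32, gcd(5,32)=1 -> changes
  Option E: v=40, gcd(5,40)=5 -> preserves

Answer: A E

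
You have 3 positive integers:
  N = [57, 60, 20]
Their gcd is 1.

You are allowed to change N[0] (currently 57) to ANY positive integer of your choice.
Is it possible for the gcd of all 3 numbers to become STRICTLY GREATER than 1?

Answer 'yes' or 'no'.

Answer: yes

Derivation:
Current gcd = 1
gcd of all OTHER numbers (without N[0]=57): gcd([60, 20]) = 20
The new gcd after any change is gcd(20, new_value).
This can be at most 20.
Since 20 > old gcd 1, the gcd CAN increase (e.g., set N[0] = 20).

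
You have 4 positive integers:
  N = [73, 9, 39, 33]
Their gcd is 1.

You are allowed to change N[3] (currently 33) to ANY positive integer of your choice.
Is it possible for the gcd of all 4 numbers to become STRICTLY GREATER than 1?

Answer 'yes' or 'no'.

Current gcd = 1
gcd of all OTHER numbers (without N[3]=33): gcd([73, 9, 39]) = 1
The new gcd after any change is gcd(1, new_value).
This can be at most 1.
Since 1 = old gcd 1, the gcd can only stay the same or decrease.

Answer: no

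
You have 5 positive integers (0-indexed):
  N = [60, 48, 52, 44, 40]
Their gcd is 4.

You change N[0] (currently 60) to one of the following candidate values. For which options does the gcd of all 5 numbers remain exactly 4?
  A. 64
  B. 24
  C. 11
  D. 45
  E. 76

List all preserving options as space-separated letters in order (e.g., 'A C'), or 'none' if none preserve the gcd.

Answer: A B E

Derivation:
Old gcd = 4; gcd of others (without N[0]) = 4
New gcd for candidate v: gcd(4, v). Preserves old gcd iff gcd(4, v) = 4.
  Option A: v=64, gcd(4,64)=4 -> preserves
  Option B: v=24, gcd(4,24)=4 -> preserves
  Option C: v=11, gcd(4,11)=1 -> changes
  Option D: v=45, gcd(4,45)=1 -> changes
  Option E: v=76, gcd(4,76)=4 -> preserves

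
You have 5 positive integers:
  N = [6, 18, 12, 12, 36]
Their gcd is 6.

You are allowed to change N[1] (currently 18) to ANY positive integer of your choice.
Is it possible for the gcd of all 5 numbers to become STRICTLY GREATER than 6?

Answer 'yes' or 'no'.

Current gcd = 6
gcd of all OTHER numbers (without N[1]=18): gcd([6, 12, 12, 36]) = 6
The new gcd after any change is gcd(6, new_value).
This can be at most 6.
Since 6 = old gcd 6, the gcd can only stay the same or decrease.

Answer: no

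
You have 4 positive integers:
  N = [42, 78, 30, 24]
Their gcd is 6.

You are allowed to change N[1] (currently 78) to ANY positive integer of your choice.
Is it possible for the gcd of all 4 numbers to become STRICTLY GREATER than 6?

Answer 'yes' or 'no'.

Current gcd = 6
gcd of all OTHER numbers (without N[1]=78): gcd([42, 30, 24]) = 6
The new gcd after any change is gcd(6, new_value).
This can be at most 6.
Since 6 = old gcd 6, the gcd can only stay the same or decrease.

Answer: no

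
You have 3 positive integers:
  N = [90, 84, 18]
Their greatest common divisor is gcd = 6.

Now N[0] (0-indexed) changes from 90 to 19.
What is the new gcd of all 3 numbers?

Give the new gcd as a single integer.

Numbers: [90, 84, 18], gcd = 6
Change: index 0, 90 -> 19
gcd of the OTHER numbers (without index 0): gcd([84, 18]) = 6
New gcd = gcd(g_others, new_val) = gcd(6, 19) = 1

Answer: 1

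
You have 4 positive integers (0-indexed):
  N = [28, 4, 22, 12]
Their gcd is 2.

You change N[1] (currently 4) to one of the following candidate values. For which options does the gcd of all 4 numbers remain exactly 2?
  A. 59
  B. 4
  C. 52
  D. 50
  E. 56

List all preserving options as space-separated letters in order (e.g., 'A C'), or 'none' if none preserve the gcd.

Old gcd = 2; gcd of others (without N[1]) = 2
New gcd for candidate v: gcd(2, v). Preserves old gcd iff gcd(2, v) = 2.
  Option A: v=59, gcd(2,59)=1 -> changes
  Option B: v=4, gcd(2,4)=2 -> preserves
  Option C: v=52, gcd(2,52)=2 -> preserves
  Option D: v=50, gcd(2,50)=2 -> preserves
  Option E: v=56, gcd(2,56)=2 -> preserves

Answer: B C D E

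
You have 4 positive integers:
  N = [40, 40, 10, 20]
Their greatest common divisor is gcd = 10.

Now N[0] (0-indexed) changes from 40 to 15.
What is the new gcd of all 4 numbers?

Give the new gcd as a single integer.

Answer: 5

Derivation:
Numbers: [40, 40, 10, 20], gcd = 10
Change: index 0, 40 -> 15
gcd of the OTHER numbers (without index 0): gcd([40, 10, 20]) = 10
New gcd = gcd(g_others, new_val) = gcd(10, 15) = 5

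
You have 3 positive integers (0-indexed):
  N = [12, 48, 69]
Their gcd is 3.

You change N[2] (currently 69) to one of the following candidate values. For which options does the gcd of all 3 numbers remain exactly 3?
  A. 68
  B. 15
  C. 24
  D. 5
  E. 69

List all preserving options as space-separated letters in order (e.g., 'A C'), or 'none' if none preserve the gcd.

Old gcd = 3; gcd of others (without N[2]) = 12
New gcd for candidate v: gcd(12, v). Preserves old gcd iff gcd(12, v) = 3.
  Option A: v=68, gcd(12,68)=4 -> changes
  Option B: v=15, gcd(12,15)=3 -> preserves
  Option C: v=24, gcd(12,24)=12 -> changes
  Option D: v=5, gcd(12,5)=1 -> changes
  Option E: v=69, gcd(12,69)=3 -> preserves

Answer: B E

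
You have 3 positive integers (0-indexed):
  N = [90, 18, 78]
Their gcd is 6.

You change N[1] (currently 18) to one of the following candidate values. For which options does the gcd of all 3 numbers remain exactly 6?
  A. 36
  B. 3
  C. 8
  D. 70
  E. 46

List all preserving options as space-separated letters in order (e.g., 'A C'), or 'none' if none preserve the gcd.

Answer: A

Derivation:
Old gcd = 6; gcd of others (without N[1]) = 6
New gcd for candidate v: gcd(6, v). Preserves old gcd iff gcd(6, v) = 6.
  Option A: v=36, gcd(6,36)=6 -> preserves
  Option B: v=3, gcd(6,3)=3 -> changes
  Option C: v=8, gcd(6,8)=2 -> changes
  Option D: v=70, gcd(6,70)=2 -> changes
  Option E: v=46, gcd(6,46)=2 -> changes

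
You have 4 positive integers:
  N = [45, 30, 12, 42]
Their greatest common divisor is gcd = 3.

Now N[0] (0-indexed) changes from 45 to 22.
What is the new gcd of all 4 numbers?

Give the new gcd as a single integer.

Answer: 2

Derivation:
Numbers: [45, 30, 12, 42], gcd = 3
Change: index 0, 45 -> 22
gcd of the OTHER numbers (without index 0): gcd([30, 12, 42]) = 6
New gcd = gcd(g_others, new_val) = gcd(6, 22) = 2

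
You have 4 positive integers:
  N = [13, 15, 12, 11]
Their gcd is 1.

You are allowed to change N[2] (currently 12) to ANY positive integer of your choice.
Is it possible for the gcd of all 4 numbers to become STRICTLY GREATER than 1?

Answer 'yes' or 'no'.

Answer: no

Derivation:
Current gcd = 1
gcd of all OTHER numbers (without N[2]=12): gcd([13, 15, 11]) = 1
The new gcd after any change is gcd(1, new_value).
This can be at most 1.
Since 1 = old gcd 1, the gcd can only stay the same or decrease.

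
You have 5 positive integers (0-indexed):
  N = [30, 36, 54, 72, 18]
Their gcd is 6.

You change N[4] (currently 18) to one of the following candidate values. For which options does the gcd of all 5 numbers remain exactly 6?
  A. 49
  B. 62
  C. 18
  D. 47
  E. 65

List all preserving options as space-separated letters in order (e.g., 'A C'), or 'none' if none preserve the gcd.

Answer: C

Derivation:
Old gcd = 6; gcd of others (without N[4]) = 6
New gcd for candidate v: gcd(6, v). Preserves old gcd iff gcd(6, v) = 6.
  Option A: v=49, gcd(6,49)=1 -> changes
  Option B: v=62, gcd(6,62)=2 -> changes
  Option C: v=18, gcd(6,18)=6 -> preserves
  Option D: v=47, gcd(6,47)=1 -> changes
  Option E: v=65, gcd(6,65)=1 -> changes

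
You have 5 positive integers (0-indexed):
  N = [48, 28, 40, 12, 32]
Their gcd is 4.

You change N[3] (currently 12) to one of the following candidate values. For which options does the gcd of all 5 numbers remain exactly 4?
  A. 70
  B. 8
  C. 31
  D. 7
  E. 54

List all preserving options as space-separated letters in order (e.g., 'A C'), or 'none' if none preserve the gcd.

Old gcd = 4; gcd of others (without N[3]) = 4
New gcd for candidate v: gcd(4, v). Preserves old gcd iff gcd(4, v) = 4.
  Option A: v=70, gcd(4,70)=2 -> changes
  Option B: v=8, gcd(4,8)=4 -> preserves
  Option C: v=31, gcd(4,31)=1 -> changes
  Option D: v=7, gcd(4,7)=1 -> changes
  Option E: v=54, gcd(4,54)=2 -> changes

Answer: B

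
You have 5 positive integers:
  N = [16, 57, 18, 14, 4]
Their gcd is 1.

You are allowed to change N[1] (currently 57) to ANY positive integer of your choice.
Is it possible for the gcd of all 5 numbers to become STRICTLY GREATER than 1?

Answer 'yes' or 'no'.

Current gcd = 1
gcd of all OTHER numbers (without N[1]=57): gcd([16, 18, 14, 4]) = 2
The new gcd after any change is gcd(2, new_value).
This can be at most 2.
Since 2 > old gcd 1, the gcd CAN increase (e.g., set N[1] = 2).

Answer: yes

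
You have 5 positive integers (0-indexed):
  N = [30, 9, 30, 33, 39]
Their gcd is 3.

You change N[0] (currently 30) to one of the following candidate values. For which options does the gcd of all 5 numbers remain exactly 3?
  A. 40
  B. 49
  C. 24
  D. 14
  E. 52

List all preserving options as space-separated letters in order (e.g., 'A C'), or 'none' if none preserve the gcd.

Old gcd = 3; gcd of others (without N[0]) = 3
New gcd for candidate v: gcd(3, v). Preserves old gcd iff gcd(3, v) = 3.
  Option A: v=40, gcd(3,40)=1 -> changes
  Option B: v=49, gcd(3,49)=1 -> changes
  Option C: v=24, gcd(3,24)=3 -> preserves
  Option D: v=14, gcd(3,14)=1 -> changes
  Option E: v=52, gcd(3,52)=1 -> changes

Answer: C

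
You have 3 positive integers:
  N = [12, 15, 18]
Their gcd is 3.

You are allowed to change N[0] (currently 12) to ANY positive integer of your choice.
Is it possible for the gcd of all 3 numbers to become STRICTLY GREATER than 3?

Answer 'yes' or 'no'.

Current gcd = 3
gcd of all OTHER numbers (without N[0]=12): gcd([15, 18]) = 3
The new gcd after any change is gcd(3, new_value).
This can be at most 3.
Since 3 = old gcd 3, the gcd can only stay the same or decrease.

Answer: no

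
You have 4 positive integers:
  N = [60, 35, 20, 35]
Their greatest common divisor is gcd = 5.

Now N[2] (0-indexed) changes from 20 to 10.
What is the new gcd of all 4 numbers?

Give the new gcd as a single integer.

Answer: 5

Derivation:
Numbers: [60, 35, 20, 35], gcd = 5
Change: index 2, 20 -> 10
gcd of the OTHER numbers (without index 2): gcd([60, 35, 35]) = 5
New gcd = gcd(g_others, new_val) = gcd(5, 10) = 5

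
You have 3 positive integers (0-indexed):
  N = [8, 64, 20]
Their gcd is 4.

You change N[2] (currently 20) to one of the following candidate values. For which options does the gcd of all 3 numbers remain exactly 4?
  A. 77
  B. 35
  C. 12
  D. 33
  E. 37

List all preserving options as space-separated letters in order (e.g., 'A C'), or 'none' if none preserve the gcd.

Old gcd = 4; gcd of others (without N[2]) = 8
New gcd for candidate v: gcd(8, v). Preserves old gcd iff gcd(8, v) = 4.
  Option A: v=77, gcd(8,77)=1 -> changes
  Option B: v=35, gcd(8,35)=1 -> changes
  Option C: v=12, gcd(8,12)=4 -> preserves
  Option D: v=33, gcd(8,33)=1 -> changes
  Option E: v=37, gcd(8,37)=1 -> changes

Answer: C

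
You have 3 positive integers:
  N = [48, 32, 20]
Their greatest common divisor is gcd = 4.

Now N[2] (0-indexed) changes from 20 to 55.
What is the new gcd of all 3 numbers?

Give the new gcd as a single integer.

Numbers: [48, 32, 20], gcd = 4
Change: index 2, 20 -> 55
gcd of the OTHER numbers (without index 2): gcd([48, 32]) = 16
New gcd = gcd(g_others, new_val) = gcd(16, 55) = 1

Answer: 1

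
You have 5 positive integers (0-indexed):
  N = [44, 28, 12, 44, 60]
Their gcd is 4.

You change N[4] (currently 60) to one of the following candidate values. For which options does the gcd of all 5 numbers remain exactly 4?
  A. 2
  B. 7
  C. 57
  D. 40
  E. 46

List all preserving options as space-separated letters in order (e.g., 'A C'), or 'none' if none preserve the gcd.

Answer: D

Derivation:
Old gcd = 4; gcd of others (without N[4]) = 4
New gcd for candidate v: gcd(4, v). Preserves old gcd iff gcd(4, v) = 4.
  Option A: v=2, gcd(4,2)=2 -> changes
  Option B: v=7, gcd(4,7)=1 -> changes
  Option C: v=57, gcd(4,57)=1 -> changes
  Option D: v=40, gcd(4,40)=4 -> preserves
  Option E: v=46, gcd(4,46)=2 -> changes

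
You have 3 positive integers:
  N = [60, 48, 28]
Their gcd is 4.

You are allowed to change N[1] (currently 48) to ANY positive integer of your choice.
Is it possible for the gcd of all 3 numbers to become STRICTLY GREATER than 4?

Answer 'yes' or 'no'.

Current gcd = 4
gcd of all OTHER numbers (without N[1]=48): gcd([60, 28]) = 4
The new gcd after any change is gcd(4, new_value).
This can be at most 4.
Since 4 = old gcd 4, the gcd can only stay the same or decrease.

Answer: no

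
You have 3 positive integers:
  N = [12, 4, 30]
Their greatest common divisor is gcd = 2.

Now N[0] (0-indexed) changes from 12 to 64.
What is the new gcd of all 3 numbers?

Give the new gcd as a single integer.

Numbers: [12, 4, 30], gcd = 2
Change: index 0, 12 -> 64
gcd of the OTHER numbers (without index 0): gcd([4, 30]) = 2
New gcd = gcd(g_others, new_val) = gcd(2, 64) = 2

Answer: 2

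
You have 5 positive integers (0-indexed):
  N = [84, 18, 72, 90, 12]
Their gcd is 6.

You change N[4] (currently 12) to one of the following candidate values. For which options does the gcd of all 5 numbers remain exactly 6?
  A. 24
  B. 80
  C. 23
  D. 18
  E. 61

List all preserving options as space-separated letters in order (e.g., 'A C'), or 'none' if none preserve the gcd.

Answer: A D

Derivation:
Old gcd = 6; gcd of others (without N[4]) = 6
New gcd for candidate v: gcd(6, v). Preserves old gcd iff gcd(6, v) = 6.
  Option A: v=24, gcd(6,24)=6 -> preserves
  Option B: v=80, gcd(6,80)=2 -> changes
  Option C: v=23, gcd(6,23)=1 -> changes
  Option D: v=18, gcd(6,18)=6 -> preserves
  Option E: v=61, gcd(6,61)=1 -> changes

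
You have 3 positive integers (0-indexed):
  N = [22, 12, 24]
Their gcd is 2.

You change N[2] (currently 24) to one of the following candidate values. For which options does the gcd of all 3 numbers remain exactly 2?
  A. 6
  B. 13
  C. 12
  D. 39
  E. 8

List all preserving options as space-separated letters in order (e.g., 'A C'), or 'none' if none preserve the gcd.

Answer: A C E

Derivation:
Old gcd = 2; gcd of others (without N[2]) = 2
New gcd for candidate v: gcd(2, v). Preserves old gcd iff gcd(2, v) = 2.
  Option A: v=6, gcd(2,6)=2 -> preserves
  Option B: v=13, gcd(2,13)=1 -> changes
  Option C: v=12, gcd(2,12)=2 -> preserves
  Option D: v=39, gcd(2,39)=1 -> changes
  Option E: v=8, gcd(2,8)=2 -> preserves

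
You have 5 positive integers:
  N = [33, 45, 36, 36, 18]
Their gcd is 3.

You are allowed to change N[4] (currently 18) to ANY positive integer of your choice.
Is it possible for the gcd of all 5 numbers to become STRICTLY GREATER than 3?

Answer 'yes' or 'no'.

Answer: no

Derivation:
Current gcd = 3
gcd of all OTHER numbers (without N[4]=18): gcd([33, 45, 36, 36]) = 3
The new gcd after any change is gcd(3, new_value).
This can be at most 3.
Since 3 = old gcd 3, the gcd can only stay the same or decrease.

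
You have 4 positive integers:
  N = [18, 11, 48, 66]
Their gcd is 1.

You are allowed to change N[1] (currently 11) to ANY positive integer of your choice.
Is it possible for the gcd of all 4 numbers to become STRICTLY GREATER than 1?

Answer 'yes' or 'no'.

Current gcd = 1
gcd of all OTHER numbers (without N[1]=11): gcd([18, 48, 66]) = 6
The new gcd after any change is gcd(6, new_value).
This can be at most 6.
Since 6 > old gcd 1, the gcd CAN increase (e.g., set N[1] = 6).

Answer: yes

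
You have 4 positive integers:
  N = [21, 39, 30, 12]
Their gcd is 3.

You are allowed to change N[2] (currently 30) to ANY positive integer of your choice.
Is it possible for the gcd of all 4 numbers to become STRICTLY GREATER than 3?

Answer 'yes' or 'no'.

Answer: no

Derivation:
Current gcd = 3
gcd of all OTHER numbers (without N[2]=30): gcd([21, 39, 12]) = 3
The new gcd after any change is gcd(3, new_value).
This can be at most 3.
Since 3 = old gcd 3, the gcd can only stay the same or decrease.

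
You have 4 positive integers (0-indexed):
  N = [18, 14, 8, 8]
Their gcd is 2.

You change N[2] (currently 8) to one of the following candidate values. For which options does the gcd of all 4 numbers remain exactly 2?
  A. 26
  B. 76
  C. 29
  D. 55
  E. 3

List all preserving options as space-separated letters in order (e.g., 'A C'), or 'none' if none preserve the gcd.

Answer: A B

Derivation:
Old gcd = 2; gcd of others (without N[2]) = 2
New gcd for candidate v: gcd(2, v). Preserves old gcd iff gcd(2, v) = 2.
  Option A: v=26, gcd(2,26)=2 -> preserves
  Option B: v=76, gcd(2,76)=2 -> preserves
  Option C: v=29, gcd(2,29)=1 -> changes
  Option D: v=55, gcd(2,55)=1 -> changes
  Option E: v=3, gcd(2,3)=1 -> changes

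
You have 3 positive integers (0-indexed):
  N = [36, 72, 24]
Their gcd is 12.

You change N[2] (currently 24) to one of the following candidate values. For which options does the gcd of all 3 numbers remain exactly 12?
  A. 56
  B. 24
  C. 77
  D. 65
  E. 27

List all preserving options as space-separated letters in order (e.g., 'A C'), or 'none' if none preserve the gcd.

Old gcd = 12; gcd of others (without N[2]) = 36
New gcd for candidate v: gcd(36, v). Preserves old gcd iff gcd(36, v) = 12.
  Option A: v=56, gcd(36,56)=4 -> changes
  Option B: v=24, gcd(36,24)=12 -> preserves
  Option C: v=77, gcd(36,77)=1 -> changes
  Option D: v=65, gcd(36,65)=1 -> changes
  Option E: v=27, gcd(36,27)=9 -> changes

Answer: B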